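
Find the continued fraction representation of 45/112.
[0; 2, 2, 22]

Euclidean algorithm steps:
45 = 0 × 112 + 45
112 = 2 × 45 + 22
45 = 2 × 22 + 1
22 = 22 × 1 + 0
Continued fraction: [0; 2, 2, 22]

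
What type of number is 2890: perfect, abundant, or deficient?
deficient

Proper divisors of 2890: sum = 1 + 2 + 5 + 10 + 17 + 34 + 85 + 170 + 289 + 578 + 1445 = 2636
Since 2636 < 2890, 2890 is deficient.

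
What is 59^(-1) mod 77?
47

gcd(59, 77) = 1, so the inverse exists.
Extended Euclidean algorithm on (77, 59):
77 = 1 × 59 + 18  ⟹  18 = (1)·77 + (-1)·59
59 = 3 × 18 + 5  ⟹  5 = (-3)·77 + (4)·59
18 = 3 × 5 + 3  ⟹  3 = (10)·77 + (-13)·59
5 = 1 × 3 + 2  ⟹  2 = (-13)·77 + (17)·59
3 = 1 × 2 + 1  ⟹  1 = (23)·77 + (-30)·59
So (-30)·59 ≡ 1 (mod 77), i.e. 59^(-1) ≡ -30 ≡ 47 (mod 77).
Check: 59 × 47 = 2773 ≡ 1 (mod 77)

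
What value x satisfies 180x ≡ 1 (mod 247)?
188

gcd(180, 247) = 1, so the inverse exists.
Extended Euclidean algorithm on (247, 180):
247 = 1 × 180 + 67  ⟹  67 = (1)·247 + (-1)·180
180 = 2 × 67 + 46  ⟹  46 = (-2)·247 + (3)·180
67 = 1 × 46 + 21  ⟹  21 = (3)·247 + (-4)·180
46 = 2 × 21 + 4  ⟹  4 = (-8)·247 + (11)·180
21 = 5 × 4 + 1  ⟹  1 = (43)·247 + (-59)·180
So (-59)·180 ≡ 1 (mod 247), i.e. 180^(-1) ≡ -59 ≡ 188 (mod 247).
Check: 180 × 188 = 33840 ≡ 1 (mod 247)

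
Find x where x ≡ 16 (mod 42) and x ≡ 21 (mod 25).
646

Using Chinese Remainder Theorem:
M = 42 × 25 = 1050
M1 = 25, M2 = 42
y1 = 25^(-1) mod 42 = 37
y2 = 42^(-1) mod 25 = 3
x = (16×25×37 + 21×42×3) mod 1050 = 646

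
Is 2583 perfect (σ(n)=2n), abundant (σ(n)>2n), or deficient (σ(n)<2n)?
deficient

Proper divisors of 2583: sum = 1 + 3 + 7 + 9 + 21 + 41 + 63 + 123 + 287 + 369 + 861 = 1785
Since 1785 < 2583, 2583 is deficient.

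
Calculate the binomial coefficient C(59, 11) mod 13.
0

Using Lucas' theorem:
Write n=59 and k=11 in base 13:
n in base 13: [4, 7]
k in base 13: [0, 11]
C(59,11) mod 13 = ∏ C(n_i, k_i) mod 13
Digit binomials (mod 13): C(4,0) = 1; C(7,11) = 0 (k_i > n_i)
Product: 1 × 0 = 0 ≡ 0 (mod 13)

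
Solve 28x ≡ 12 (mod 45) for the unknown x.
x ≡ 39 (mod 45)

gcd(28, 45) = 1, which divides 12, so solutions exist.
Find 28^(-1) mod 45 by the extended Euclidean algorithm:
45 = 1 × 28 + 17  ⟹  17 = (1)·45 + (-1)·28
28 = 1 × 17 + 11  ⟹  11 = (-1)·45 + (2)·28
17 = 1 × 11 + 6  ⟹  6 = (2)·45 + (-3)·28
11 = 1 × 6 + 5  ⟹  5 = (-3)·45 + (5)·28
6 = 1 × 5 + 1  ⟹  1 = (5)·45 + (-8)·28
So (-8)·28 ≡ 1 (mod 45), i.e. 28^(-1) ≡ -8 ≡ 37 (mod 45).
x ≡ 37 × 12 = 444 ≡ 39 (mod 45).
Check: 28 × 39 = 1092 ≡ 12 (mod 45).
Unique solution: x ≡ 39 (mod 45)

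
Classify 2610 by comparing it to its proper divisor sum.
abundant

Proper divisors of 2610: sum = 1 + 2 + 3 + 5 + 6 + 9 + 10 + 15 + ... + 435 + 522 + 870 + 1305 (23 divisors) = 4410
Since 4410 > 2610, 2610 is abundant.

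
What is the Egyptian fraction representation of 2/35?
1/18 + 1/630

Greedy algorithm:
2/35: ceiling(35/2) = 18, use 1/18
1/630: ceiling(630/1) = 630, use 1/630
Result: 2/35 = 1/18 + 1/630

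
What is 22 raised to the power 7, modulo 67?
14

Repeated squaring. Binary of 7 = 111.
22^1 ≡ 22 (mod 67); 22^2 ≡ 15 (mod 67); 22^4 ≡ 24 (mod 67)
22^7 = 22^1 × 22^2 × 22^4 ≡ 14 (mod 67)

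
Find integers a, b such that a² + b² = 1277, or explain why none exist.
11² + 34² (a=11, b=34)

Factorization: 1277 = 1277
By Fermat: n is sum of two squares iff every prime p ≡ 3 (mod 4) appears to even power.
All primes ≡ 3 (mod 4) appear to even power.
Search a = 0, 1, 2, … for 1277 - a² a perfect square: first hit at a = 11: 1277 - 121 = 1156 = 34².
1277 = 11² + 34² = 121 + 1156 ✓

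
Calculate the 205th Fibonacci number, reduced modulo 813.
257

Matrix identity: Q^n = [[F_(n+1), F_n], [F_n, F_(n-1)]] with Q = [[1,1],[1,0]].
n = 205 = 11001101₂. Square-and-multiply, entries mod 813:
Q^1 = [[1,1],[1,0]]
Q^3 = (Q^1)²·Q = [[3,2],[2,1]]
Q^6 = (Q^3)² = [[13,8],[8,5]]
Q^12 = (Q^6)² = [[233,144],[144,89]]
Q^25 = (Q^12)²·Q = [[256,229],[229,27]]
Q^51 = (Q^25)²·Q = [[672,92],[92,580]]
Q^102 = (Q^51)² = [[703,551],[551,152]]
Q^205 = (Q^102)²·Q = [[635,257],[257,378]]
F_205 mod 813 = Q^205[0][1] = 257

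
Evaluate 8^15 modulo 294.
8

Repeated squaring. Binary of 15 = 1111.
8^1 ≡ 8 (mod 294); 8^2 ≡ 64 (mod 294); 8^4 ≡ 274 (mod 294); 8^8 ≡ 106 (mod 294)
8^15 = 8^1 × 8^2 × 8^4 × 8^8 ≡ 8 (mod 294)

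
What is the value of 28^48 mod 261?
1

Repeated squaring. Binary of 48 = 110000.
28^1 ≡ 28 (mod 261); 28^2 ≡ 1 (mod 261); 28^4 ≡ 1 (mod 261); 28^8 ≡ 1 (mod 261); 28^16 ≡ 1 (mod 261); 28^32 ≡ 1 (mod 261)
28^48 = 28^16 × 28^32 ≡ 1 (mod 261)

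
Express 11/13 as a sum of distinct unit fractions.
1/2 + 1/3 + 1/78

Greedy algorithm:
11/13: ceiling(13/11) = 2, use 1/2
9/26: ceiling(26/9) = 3, use 1/3
1/78: ceiling(78/1) = 78, use 1/78
Result: 11/13 = 1/2 + 1/3 + 1/78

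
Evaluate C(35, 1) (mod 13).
9

Using Lucas' theorem:
Write n=35 and k=1 in base 13:
n in base 13: [2, 9]
k in base 13: [0, 1]
C(35,1) mod 13 = ∏ C(n_i, k_i) mod 13
Digit binomials (mod 13): C(2,0) = 1; C(9,1) = 9
Product: 1 × 9 = 9 ≡ 9 (mod 13)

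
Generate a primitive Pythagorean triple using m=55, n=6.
(2989, 660, 3061)

Euclid's formula: a = m² - n², b = 2mn, c = m² + n²
m = 55, n = 6
a = 55² - 6² = 3025 - 36 = 2989
b = 2 × 55 × 6 = 660
c = 55² + 6² = 3025 + 36 = 3061
Verification: 2989² + 660² = 8934121 + 435600 = 9369721 = 3061² ✓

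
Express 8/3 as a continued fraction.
[2; 1, 2]

Euclidean algorithm steps:
8 = 2 × 3 + 2
3 = 1 × 2 + 1
2 = 2 × 1 + 0
Continued fraction: [2; 1, 2]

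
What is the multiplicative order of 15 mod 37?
36

37 is prime, so ord(15) divides φ(37) = 36.
Divisors of 36: 1, 2, 3, 4, 6, 9, 12, 18, 36.
Repeated squaring: 15^1 ≡ 15, 15^2 ≡ 3, 15^4 ≡ 9, 15^8 ≡ 7, 15^16 ≡ 12, 15^32 ≡ 33 (mod 37).
Test 15^d mod 37 for each divisor d in increasing order:
15^1 ≡ 15
15^2 ≡ 3
15^3 = 15^2·15^1 ≡ 8
15^4 ≡ 9
15^6 = 15^4·15^2 ≡ 27
15^9 = 15^8·15^1 ≡ 31
15^12 = 15^8·15^4 ≡ 26
15^18 = 15^16·15^2 ≡ 36
15^36 = 15^32·15^4 ≡ 1  ← first divisor giving 1
The order is 36.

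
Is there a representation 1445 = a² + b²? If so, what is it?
1² + 38² (a=1, b=38)

Factorization: 1445 = 5 × 17^2
By Fermat: n is sum of two squares iff every prime p ≡ 3 (mod 4) appears to even power.
All primes ≡ 3 (mod 4) appear to even power.
Search a = 0, 1, 2, … for 1445 - a² a perfect square: first hit at a = 1: 1445 - 1 = 1444 = 38².
1445 = 1² + 38² = 1 + 1444 ✓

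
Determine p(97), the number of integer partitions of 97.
133230930

p(n) counts ways to write n as a sum of positive integers (order ignored).
Euler's pentagonal recurrence: p(k) = p(k-1) + p(k-2) - p(k-5) - p(k-7) + p(k-12) + p(k-15) - ... (offsets j(3j∓1)/2, signs ++--, p(0)=1, p(<0)=0).
DP table for k = 0..96: p(0)=1, p(1)=1, p(2)=2, p(3)=3, p(4)=5, p(5)=7, p(6)=11, p(7)=15, p(8)=22, p(9)=30, p(10)=42, p(11)=56, p(12)=77, p(13)=101, p(14)=135, p(15)=176, p(16)=231, p(17)=297, p(18)=385, p(19)=490, p(20)=627, p(21)=792, p(22)=1002, p(23)=1255, p(24)=1575, p(25)=1958, p(26)=2436, p(27)=3010, p(28)=3718, p(29)=4565, p(30)=5604, p(31)=6842, p(32)=8349, p(33)=10143, p(34)=12310, p(35)=14883, p(36)=17977, p(37)=21637, p(38)=26015, p(39)=31185, p(40)=37338, p(41)=44583, p(42)=53174, p(43)=63261, p(44)=75175, p(45)=89134, p(46)=105558, p(47)=124754, p(48)=147273, p(49)=173525, p(50)=204226, p(51)=239943, p(52)=281589, p(53)=329931, p(54)=386155, p(55)=451276, p(56)=526823, p(57)=614154, p(58)=715220, p(59)=831820, p(60)=966467, p(61)=1121505, p(62)=1300156, p(63)=1505499, p(64)=1741630, p(65)=2012558, p(66)=2323520, p(67)=2679689, p(68)=3087735, p(69)=3554345, p(70)=4087968, p(71)=4697205, p(72)=5392783, p(73)=6185689, p(74)=7089500, p(75)=8118264, p(76)=9289091, p(77)=10619863, p(78)=12132164, p(79)=13848650, p(80)=15796476, p(81)=18004327, p(82)=20506255, p(83)=23338469, p(84)=26543660, p(85)=30167357, p(86)=34262962, p(87)=38887673, p(88)=44108109, p(89)=49995925, p(90)=56634173, p(91)=64112359, p(92)=72533807, p(93)=82010177, p(94)=92669720, p(95)=104651419, p(96)=118114304.
Final step: p(97) = p(96) + p(95) - p(92) - p(90) + p(85) + p(82) - p(75) - p(71) + p(62) + p(57) - p(46) - p(40) + p(27) + p(20) - p(5)
= 118114304 + 104651419 - 72533807 - 56634173 + 30167357 + 20506255 - 8118264 - 4697205 + 1300156 + 614154 - 105558 - 37338 + 3010 + 627 - 7
= 133230930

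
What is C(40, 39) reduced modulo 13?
1

Using Lucas' theorem:
Write n=40 and k=39 in base 13:
n in base 13: [3, 1]
k in base 13: [3, 0]
C(40,39) mod 13 = ∏ C(n_i, k_i) mod 13
Digit binomials (mod 13): C(3,3) = 1; C(1,0) = 1
Product: 1 × 1 = 1 ≡ 1 (mod 13)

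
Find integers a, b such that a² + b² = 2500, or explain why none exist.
0² + 50² (a=0, b=50)

Factorization: 2500 = 2^2 × 5^4
By Fermat: n is sum of two squares iff every prime p ≡ 3 (mod 4) appears to even power.
All primes ≡ 3 (mod 4) appear to even power.
Search a = 0, 1, 2, … for 2500 - a² a perfect square: first hit at a = 0: 2500 - 0 = 2500 = 50².
2500 = 0² + 50² = 0 + 2500 ✓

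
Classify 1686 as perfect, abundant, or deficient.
abundant

Proper divisors of 1686: sum = 1 + 2 + 3 + 6 + 281 + 562 + 843 = 1698
Since 1698 > 1686, 1686 is abundant.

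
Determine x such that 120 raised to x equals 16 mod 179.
158

Baby-step giant-step with step n = ⌈√179⌉ = 14.
Baby steps 120^j mod 179 (j:value) for j=0..13: 0:1, 1:120, 2:80, 3:113, 4:135, 5:90, 6:60, 7:40, 8:146, 9:157, 10:45, 11:30, 12:20, 13:73.
Giant-step multiplier: 120^(-14) ≡ 120^(178-14) = 120^164 ≡ 65 (mod 179).
Giant steps γ_i = 16·65^i mod 179: γ_0=16, γ_1=145, γ_2=117, γ_3=87, γ_4=106, γ_5=88, γ_6=171, γ_7=17, γ_8=31, γ_9=46, γ_10=126, γ_11=135 (in table at j=4).
x = i·n + j = 11·14 + 4 = 158.
Check: 120^158 ≡ 16 (mod 179).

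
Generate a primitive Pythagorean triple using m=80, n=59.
(2919, 9440, 9881)

Euclid's formula: a = m² - n², b = 2mn, c = m² + n²
m = 80, n = 59
a = 80² - 59² = 6400 - 3481 = 2919
b = 2 × 80 × 59 = 9440
c = 80² + 59² = 6400 + 3481 = 9881
Verification: 2919² + 9440² = 8520561 + 89113600 = 97634161 = 9881² ✓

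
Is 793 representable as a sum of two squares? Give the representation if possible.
3² + 28² (a=3, b=28)

Factorization: 793 = 13 × 61
By Fermat: n is sum of two squares iff every prime p ≡ 3 (mod 4) appears to even power.
All primes ≡ 3 (mod 4) appear to even power.
Search a = 0, 1, 2, … for 793 - a² a perfect square: first hit at a = 3: 793 - 9 = 784 = 28².
793 = 3² + 28² = 9 + 784 ✓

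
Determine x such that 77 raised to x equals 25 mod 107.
52

Baby-step giant-step with step n = ⌈√107⌉ = 11.
Baby steps 77^j mod 107 (j:value) for j=0..10: 0:1, 1:77, 2:44, 3:71, 4:10, 5:21, 6:12, 7:68, 8:100, 9:103, 10:13.
Giant-step multiplier: 77^(-11) ≡ 77^(106-11) = 77^95 ≡ 31 (mod 107).
Giant steps γ_i = 25·31^i mod 107: γ_0=25, γ_1=26, γ_2=57, γ_3=55, γ_4=100 (in table at j=8).
x = i·n + j = 4·11 + 8 = 52.
Check: 77^52 ≡ 25 (mod 107).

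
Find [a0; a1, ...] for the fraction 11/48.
[0; 4, 2, 1, 3]

Euclidean algorithm steps:
11 = 0 × 48 + 11
48 = 4 × 11 + 4
11 = 2 × 4 + 3
4 = 1 × 3 + 1
3 = 3 × 1 + 0
Continued fraction: [0; 4, 2, 1, 3]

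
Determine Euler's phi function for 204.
64

204 = 2^2 × 3 × 17
φ(n) = n × ∏(1 - 1/p) for each prime p dividing n
φ(204) = 204 × (1 - 1/2) × (1 - 1/3) × (1 - 1/17) = 64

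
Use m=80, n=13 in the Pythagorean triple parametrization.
(6231, 2080, 6569)

Euclid's formula: a = m² - n², b = 2mn, c = m² + n²
m = 80, n = 13
a = 80² - 13² = 6400 - 169 = 6231
b = 2 × 80 × 13 = 2080
c = 80² + 13² = 6400 + 169 = 6569
Verification: 6231² + 2080² = 38825361 + 4326400 = 43151761 = 6569² ✓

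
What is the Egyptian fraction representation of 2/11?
1/6 + 1/66

Greedy algorithm:
2/11: ceiling(11/2) = 6, use 1/6
1/66: ceiling(66/1) = 66, use 1/66
Result: 2/11 = 1/6 + 1/66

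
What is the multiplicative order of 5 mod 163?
54

163 is prime, so ord(5) divides φ(163) = 162.
Divisors of 162: 1, 2, 3, 6, 9, 18, 27, 54, 81, 162.
Repeated squaring: 5^1 ≡ 5, 5^2 ≡ 25, 5^4 ≡ 136, 5^8 ≡ 77, 5^16 ≡ 61, 5^32 ≡ 135, 5^64 ≡ 132, 5^128 ≡ 146 (mod 163).
Test 5^d mod 163 for each divisor d in increasing order:
5^1 ≡ 5
5^2 ≡ 25
5^3 = 5^2·5^1 ≡ 125
5^6 = 5^4·5^2 ≡ 140
5^9 = 5^8·5^1 ≡ 59
5^18 = 5^16·5^2 ≡ 58
5^27 = 5^16·5^8·5^2·5^1 ≡ 162
5^54 = 5^32·5^16·5^4·5^2 ≡ 1  ← first divisor giving 1
The order is 54.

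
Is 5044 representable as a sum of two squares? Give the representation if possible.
12² + 70² (a=12, b=70)

Factorization: 5044 = 2^2 × 13 × 97
By Fermat: n is sum of two squares iff every prime p ≡ 3 (mod 4) appears to even power.
All primes ≡ 3 (mod 4) appear to even power.
Search a = 0, 1, 2, … for 5044 - a² a perfect square: first hit at a = 12: 5044 - 144 = 4900 = 70².
5044 = 12² + 70² = 144 + 4900 ✓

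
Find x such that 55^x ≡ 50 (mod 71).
58

Baby-step giant-step with step n = ⌈√71⌉ = 9.
Baby steps 55^j mod 71 (j:value) for j=0..8: 0:1, 1:55, 2:43, 3:22, 4:3, 5:23, 6:58, 7:66, 8:9.
Giant-step multiplier: 55^(-9) ≡ 55^(70-9) = 55^61 ≡ 35 (mod 71).
Giant steps γ_i = 50·35^i mod 71: γ_0=50, γ_1=46, γ_2=48, γ_3=47, γ_4=12, γ_5=65, γ_6=3 (in table at j=4).
x = i·n + j = 6·9 + 4 = 58.
Check: 55^58 ≡ 50 (mod 71).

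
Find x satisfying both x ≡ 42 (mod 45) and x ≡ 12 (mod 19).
582

Using Chinese Remainder Theorem:
M = 45 × 19 = 855
M1 = 19, M2 = 45
y1 = 19^(-1) mod 45 = 19
y2 = 45^(-1) mod 19 = 11
x = (42×19×19 + 12×45×11) mod 855 = 582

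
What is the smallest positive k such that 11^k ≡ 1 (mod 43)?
7

43 is prime, so ord(11) divides φ(43) = 42.
Divisors of 42: 1, 2, 3, 6, 7, 14, 21, 42.
Repeated squaring: 11^1 ≡ 11, 11^2 ≡ 35, 11^4 ≡ 21, 11^8 ≡ 11, 11^16 ≡ 35, 11^32 ≡ 21 (mod 43).
Test 11^d mod 43 for each divisor d in increasing order:
11^1 ≡ 11
11^2 ≡ 35
11^3 = 11^2·11^1 ≡ 41
11^6 = 11^4·11^2 ≡ 4
11^7 = 11^4·11^2·11^1 ≡ 1  ← first divisor giving 1
The order is 7.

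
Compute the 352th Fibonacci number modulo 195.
129

Matrix identity: Q^n = [[F_(n+1), F_n], [F_n, F_(n-1)]] with Q = [[1,1],[1,0]].
n = 352 = 101100000₂. Square-and-multiply, entries mod 195:
Q^1 = [[1,1],[1,0]]
Q^2 = (Q^1)² = [[2,1],[1,1]]
Q^5 = (Q^2)²·Q = [[8,5],[5,3]]
Q^11 = (Q^5)²·Q = [[144,89],[89,55]]
Q^22 = (Q^11)² = [[187,161],[161,26]]
Q^44 = (Q^22)² = [[50,168],[168,77]]
Q^88 = (Q^44)² = [[109,81],[81,28]]
Q^176 = (Q^88)² = [[112,177],[177,130]]
Q^352 = (Q^176)² = [[193,129],[129,64]]
F_352 mod 195 = Q^352[0][1] = 129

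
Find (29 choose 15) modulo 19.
0

Using Lucas' theorem:
Write n=29 and k=15 in base 19:
n in base 19: [1, 10]
k in base 19: [0, 15]
C(29,15) mod 19 = ∏ C(n_i, k_i) mod 19
Digit binomials (mod 19): C(1,0) = 1; C(10,15) = 0 (k_i > n_i)
Product: 1 × 0 = 0 ≡ 0 (mod 19)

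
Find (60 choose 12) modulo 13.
0

Using Lucas' theorem:
Write n=60 and k=12 in base 13:
n in base 13: [4, 8]
k in base 13: [0, 12]
C(60,12) mod 13 = ∏ C(n_i, k_i) mod 13
Digit binomials (mod 13): C(4,0) = 1; C(8,12) = 0 (k_i > n_i)
Product: 1 × 0 = 0 ≡ 0 (mod 13)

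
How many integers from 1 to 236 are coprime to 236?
116

236 = 2^2 × 59
φ(n) = n × ∏(1 - 1/p) for each prime p dividing n
φ(236) = 236 × (1 - 1/2) × (1 - 1/59) = 116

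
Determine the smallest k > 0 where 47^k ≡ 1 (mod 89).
44

89 is prime, so ord(47) divides φ(89) = 88.
Divisors of 88: 1, 2, 4, 8, 11, 22, 44, 88.
Repeated squaring: 47^1 ≡ 47, 47^2 ≡ 73, 47^4 ≡ 78, 47^8 ≡ 32, 47^16 ≡ 45, 47^32 ≡ 67, 47^64 ≡ 39 (mod 89).
Test 47^d mod 89 for each divisor d in increasing order:
47^1 ≡ 47
47^2 ≡ 73
47^4 ≡ 78
47^8 ≡ 32
47^11 = 47^8·47^2·47^1 ≡ 55
47^22 = 47^16·47^4·47^2 ≡ 88
47^44 = 47^32·47^8·47^4 ≡ 1  ← first divisor giving 1
The order is 44.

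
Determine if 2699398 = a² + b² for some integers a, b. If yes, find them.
Not possible

Factorization: 2699398 = 2 × 13 × 47^3
By Fermat: n is sum of two squares iff every prime p ≡ 3 (mod 4) appears to even power.
Prime(s) ≡ 3 (mod 4) with odd exponent: [(47, 3)]
Therefore 2699398 cannot be expressed as a² + b².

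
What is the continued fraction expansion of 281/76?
[3; 1, 2, 3, 3, 2]

Euclidean algorithm steps:
281 = 3 × 76 + 53
76 = 1 × 53 + 23
53 = 2 × 23 + 7
23 = 3 × 7 + 2
7 = 3 × 2 + 1
2 = 2 × 1 + 0
Continued fraction: [3; 1, 2, 3, 3, 2]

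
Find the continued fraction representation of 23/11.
[2; 11]

Euclidean algorithm steps:
23 = 2 × 11 + 1
11 = 11 × 1 + 0
Continued fraction: [2; 11]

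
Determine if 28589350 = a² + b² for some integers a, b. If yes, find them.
Not possible

Factorization: 28589350 = 2 × 5^2 × 83^3
By Fermat: n is sum of two squares iff every prime p ≡ 3 (mod 4) appears to even power.
Prime(s) ≡ 3 (mod 4) with odd exponent: [(83, 3)]
Therefore 28589350 cannot be expressed as a² + b².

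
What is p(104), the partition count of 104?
304801365

p(n) counts ways to write n as a sum of positive integers (order ignored).
Euler's pentagonal recurrence: p(k) = p(k-1) + p(k-2) - p(k-5) - p(k-7) + p(k-12) + p(k-15) - ... (offsets j(3j∓1)/2, signs ++--, p(0)=1, p(<0)=0).
DP table for k = 0..103: p(0)=1, p(1)=1, p(2)=2, p(3)=3, p(4)=5, p(5)=7, p(6)=11, p(7)=15, p(8)=22, p(9)=30, p(10)=42, p(11)=56, p(12)=77, p(13)=101, p(14)=135, p(15)=176, p(16)=231, p(17)=297, p(18)=385, p(19)=490, p(20)=627, p(21)=792, p(22)=1002, p(23)=1255, p(24)=1575, p(25)=1958, p(26)=2436, p(27)=3010, p(28)=3718, p(29)=4565, p(30)=5604, p(31)=6842, p(32)=8349, p(33)=10143, p(34)=12310, p(35)=14883, p(36)=17977, p(37)=21637, p(38)=26015, p(39)=31185, p(40)=37338, p(41)=44583, p(42)=53174, p(43)=63261, p(44)=75175, p(45)=89134, p(46)=105558, p(47)=124754, p(48)=147273, p(49)=173525, p(50)=204226, p(51)=239943, p(52)=281589, p(53)=329931, p(54)=386155, p(55)=451276, p(56)=526823, p(57)=614154, p(58)=715220, p(59)=831820, p(60)=966467, p(61)=1121505, p(62)=1300156, p(63)=1505499, p(64)=1741630, p(65)=2012558, p(66)=2323520, p(67)=2679689, p(68)=3087735, p(69)=3554345, p(70)=4087968, p(71)=4697205, p(72)=5392783, p(73)=6185689, p(74)=7089500, p(75)=8118264, p(76)=9289091, p(77)=10619863, p(78)=12132164, p(79)=13848650, p(80)=15796476, p(81)=18004327, p(82)=20506255, p(83)=23338469, p(84)=26543660, p(85)=30167357, p(86)=34262962, p(87)=38887673, p(88)=44108109, p(89)=49995925, p(90)=56634173, p(91)=64112359, p(92)=72533807, p(93)=82010177, p(94)=92669720, p(95)=104651419, p(96)=118114304, p(97)=133230930, p(98)=150198136, p(99)=169229875, p(100)=190569292, p(101)=214481126, p(102)=241265379, p(103)=271248950.
Final step: p(104) = p(103) + p(102) - p(99) - p(97) + p(92) + p(89) - p(82) - p(78) + p(69) + p(64) - p(53) - p(47) + p(34) + p(27) - p(12) - p(4)
= 271248950 + 241265379 - 169229875 - 133230930 + 72533807 + 49995925 - 20506255 - 12132164 + 3554345 + 1741630 - 329931 - 124754 + 12310 + 3010 - 77 - 5
= 304801365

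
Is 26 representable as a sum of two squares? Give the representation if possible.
1² + 5² (a=1, b=5)

Factorization: 26 = 2 × 13
By Fermat: n is sum of two squares iff every prime p ≡ 3 (mod 4) appears to even power.
All primes ≡ 3 (mod 4) appear to even power.
Search a = 0, 1, 2, … for 26 - a² a perfect square: first hit at a = 1: 26 - 1 = 25 = 5².
26 = 1² + 5² = 1 + 25 ✓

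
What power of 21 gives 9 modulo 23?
16

Baby-step giant-step with step n = ⌈√23⌉ = 5.
Baby steps 21^j mod 23 (j:value) for j=0..4: 0:1, 1:21, 2:4, 3:15, 4:16.
Giant-step multiplier: 21^(-5) ≡ 21^(22-5) = 21^17 ≡ 5 (mod 23).
Giant steps γ_i = 9·5^i mod 23: γ_0=9, γ_1=22, γ_2=18, γ_3=21 (in table at j=1).
x = i·n + j = 3·5 + 1 = 16.
Check: 21^16 ≡ 9 (mod 23).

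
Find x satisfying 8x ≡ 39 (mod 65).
x ≡ 13 (mod 65)

gcd(8, 65) = 1, which divides 39, so solutions exist.
Find 8^(-1) mod 65 by the extended Euclidean algorithm:
65 = 8 × 8 + 1  ⟹  1 = (1)·65 + (-8)·8
So (-8)·8 ≡ 1 (mod 65), i.e. 8^(-1) ≡ -8 ≡ 57 (mod 65).
x ≡ 57 × 39 = 2223 ≡ 13 (mod 65).
Check: 8 × 13 = 104 ≡ 39 (mod 65).
Unique solution: x ≡ 13 (mod 65)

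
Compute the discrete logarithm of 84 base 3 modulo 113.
33

Baby-step giant-step with step n = ⌈√113⌉ = 11.
Baby steps 3^j mod 113 (j:value) for j=0..10: 0:1, 1:3, 2:9, 3:27, 4:81, 5:17, 6:51, 7:40, 8:7, 9:21, 10:63.
Giant-step multiplier: 3^(-11) ≡ 3^(112-11) = 3^101 ≡ 58 (mod 113).
Giant steps γ_i = 84·58^i mod 113: γ_0=84, γ_1=13, γ_2=76, γ_3=1 (in table at j=0).
x = i·n + j = 3·11 + 0 = 33.
Check: 3^33 ≡ 84 (mod 113).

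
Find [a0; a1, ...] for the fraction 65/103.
[0; 1, 1, 1, 2, 2, 5]

Euclidean algorithm steps:
65 = 0 × 103 + 65
103 = 1 × 65 + 38
65 = 1 × 38 + 27
38 = 1 × 27 + 11
27 = 2 × 11 + 5
11 = 2 × 5 + 1
5 = 5 × 1 + 0
Continued fraction: [0; 1, 1, 1, 2, 2, 5]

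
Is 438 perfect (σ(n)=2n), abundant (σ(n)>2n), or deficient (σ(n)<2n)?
abundant

Proper divisors of 438: sum = 1 + 2 + 3 + 6 + 73 + 146 + 219 = 450
Since 450 > 438, 438 is abundant.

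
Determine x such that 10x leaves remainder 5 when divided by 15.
x ≡ 2 (mod 3)

gcd(10, 15) = 5, which divides 5, so solutions exist.
Divide through by 5: 2x ≡ 1 (mod 3).
Find 2^(-1) mod 3 by the extended Euclidean algorithm:
3 = 1 × 2 + 1  ⟹  1 = (1)·3 + (-1)·2
So (-1)·2 ≡ 1 (mod 3), i.e. 2^(-1) ≡ -1 ≡ 2 (mod 3).
x ≡ 2 × 1 = 2 ≡ 2 (mod 3).
Check: 10 × 2 = 20 ≡ 5 (mod 15).
x ≡ 2 (mod 3), giving 5 solutions mod 15.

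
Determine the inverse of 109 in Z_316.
29

gcd(109, 316) = 1, so the inverse exists.
Extended Euclidean algorithm on (316, 109):
316 = 2 × 109 + 98  ⟹  98 = (1)·316 + (-2)·109
109 = 1 × 98 + 11  ⟹  11 = (-1)·316 + (3)·109
98 = 8 × 11 + 10  ⟹  10 = (9)·316 + (-26)·109
11 = 1 × 10 + 1  ⟹  1 = (-10)·316 + (29)·109
So (29)·109 ≡ 1 (mod 316), i.e. 109^(-1) ≡ 29 (mod 316).
Check: 109 × 29 = 3161 ≡ 1 (mod 316)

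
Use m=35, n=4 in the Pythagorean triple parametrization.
(1209, 280, 1241)

Euclid's formula: a = m² - n², b = 2mn, c = m² + n²
m = 35, n = 4
a = 35² - 4² = 1225 - 16 = 1209
b = 2 × 35 × 4 = 280
c = 35² + 4² = 1225 + 16 = 1241
Verification: 1209² + 280² = 1461681 + 78400 = 1540081 = 1241² ✓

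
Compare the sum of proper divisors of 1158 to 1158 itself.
abundant

Proper divisors of 1158: sum = 1 + 2 + 3 + 6 + 193 + 386 + 579 = 1170
Since 1170 > 1158, 1158 is abundant.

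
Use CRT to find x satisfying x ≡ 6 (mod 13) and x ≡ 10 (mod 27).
253

Using Chinese Remainder Theorem:
M = 13 × 27 = 351
M1 = 27, M2 = 13
y1 = 27^(-1) mod 13 = 1
y2 = 13^(-1) mod 27 = 25
x = (6×27×1 + 10×13×25) mod 351 = 253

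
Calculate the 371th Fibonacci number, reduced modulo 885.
809

Matrix identity: Q^n = [[F_(n+1), F_n], [F_n, F_(n-1)]] with Q = [[1,1],[1,0]].
n = 371 = 101110011₂. Square-and-multiply, entries mod 885:
Q^1 = [[1,1],[1,0]]
Q^2 = (Q^1)² = [[2,1],[1,1]]
Q^5 = (Q^2)²·Q = [[8,5],[5,3]]
Q^11 = (Q^5)²·Q = [[144,89],[89,55]]
Q^23 = (Q^11)²·Q = [[348,337],[337,11]]
Q^46 = (Q^23)² = [[148,623],[623,410]]
Q^92 = (Q^46)² = [[278,714],[714,449]]
Q^185 = (Q^92)²·Q = [[793,325],[325,468]]
Q^371 = (Q^185)²·Q = [[879,809],[809,70]]
F_371 mod 885 = Q^371[0][1] = 809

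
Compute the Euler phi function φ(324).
108

324 = 2^2 × 3^4
φ(n) = n × ∏(1 - 1/p) for each prime p dividing n
φ(324) = 324 × (1 - 1/2) × (1 - 1/3) = 108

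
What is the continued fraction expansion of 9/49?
[0; 5, 2, 4]

Euclidean algorithm steps:
9 = 0 × 49 + 9
49 = 5 × 9 + 4
9 = 2 × 4 + 1
4 = 4 × 1 + 0
Continued fraction: [0; 5, 2, 4]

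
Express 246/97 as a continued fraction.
[2; 1, 1, 6, 2, 3]

Euclidean algorithm steps:
246 = 2 × 97 + 52
97 = 1 × 52 + 45
52 = 1 × 45 + 7
45 = 6 × 7 + 3
7 = 2 × 3 + 1
3 = 3 × 1 + 0
Continued fraction: [2; 1, 1, 6, 2, 3]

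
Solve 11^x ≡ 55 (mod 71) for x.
29

Baby-step giant-step with step n = ⌈√71⌉ = 9.
Baby steps 11^j mod 71 (j:value) for j=0..8: 0:1, 1:11, 2:50, 3:53, 4:15, 5:23, 6:40, 7:14, 8:12.
Giant-step multiplier: 11^(-9) ≡ 11^(70-9) = 11^61 ≡ 7 (mod 71).
Giant steps γ_i = 55·7^i mod 71: γ_0=55, γ_1=30, γ_2=68, γ_3=50 (in table at j=2).
x = i·n + j = 3·9 + 2 = 29.
Check: 11^29 ≡ 55 (mod 71).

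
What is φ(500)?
200

500 = 2^2 × 5^3
φ(n) = n × ∏(1 - 1/p) for each prime p dividing n
φ(500) = 500 × (1 - 1/2) × (1 - 1/5) = 200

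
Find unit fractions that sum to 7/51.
1/8 + 1/82 + 1/16728

Greedy algorithm:
7/51: ceiling(51/7) = 8, use 1/8
5/408: ceiling(408/5) = 82, use 1/82
1/16728: ceiling(16728/1) = 16728, use 1/16728
Result: 7/51 = 1/8 + 1/82 + 1/16728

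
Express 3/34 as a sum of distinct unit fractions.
1/12 + 1/204

Greedy algorithm:
3/34: ceiling(34/3) = 12, use 1/12
1/204: ceiling(204/1) = 204, use 1/204
Result: 3/34 = 1/12 + 1/204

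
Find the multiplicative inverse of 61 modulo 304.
5

gcd(61, 304) = 1, so the inverse exists.
Extended Euclidean algorithm on (304, 61):
304 = 4 × 61 + 60  ⟹  60 = (1)·304 + (-4)·61
61 = 1 × 60 + 1  ⟹  1 = (-1)·304 + (5)·61
So (5)·61 ≡ 1 (mod 304), i.e. 61^(-1) ≡ 5 (mod 304).
Check: 61 × 5 = 305 ≡ 1 (mod 304)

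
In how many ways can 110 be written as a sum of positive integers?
607163746

p(n) counts ways to write n as a sum of positive integers (order ignored).
Euler's pentagonal recurrence: p(k) = p(k-1) + p(k-2) - p(k-5) - p(k-7) + p(k-12) + p(k-15) - ... (offsets j(3j∓1)/2, signs ++--, p(0)=1, p(<0)=0).
DP table for k = 0..109: p(0)=1, p(1)=1, p(2)=2, p(3)=3, p(4)=5, p(5)=7, p(6)=11, p(7)=15, p(8)=22, p(9)=30, p(10)=42, p(11)=56, p(12)=77, p(13)=101, p(14)=135, p(15)=176, p(16)=231, p(17)=297, p(18)=385, p(19)=490, p(20)=627, p(21)=792, p(22)=1002, p(23)=1255, p(24)=1575, p(25)=1958, p(26)=2436, p(27)=3010, p(28)=3718, p(29)=4565, p(30)=5604, p(31)=6842, p(32)=8349, p(33)=10143, p(34)=12310, p(35)=14883, p(36)=17977, p(37)=21637, p(38)=26015, p(39)=31185, p(40)=37338, p(41)=44583, p(42)=53174, p(43)=63261, p(44)=75175, p(45)=89134, p(46)=105558, p(47)=124754, p(48)=147273, p(49)=173525, p(50)=204226, p(51)=239943, p(52)=281589, p(53)=329931, p(54)=386155, p(55)=451276, p(56)=526823, p(57)=614154, p(58)=715220, p(59)=831820, p(60)=966467, p(61)=1121505, p(62)=1300156, p(63)=1505499, p(64)=1741630, p(65)=2012558, p(66)=2323520, p(67)=2679689, p(68)=3087735, p(69)=3554345, p(70)=4087968, p(71)=4697205, p(72)=5392783, p(73)=6185689, p(74)=7089500, p(75)=8118264, p(76)=9289091, p(77)=10619863, p(78)=12132164, p(79)=13848650, p(80)=15796476, p(81)=18004327, p(82)=20506255, p(83)=23338469, p(84)=26543660, p(85)=30167357, p(86)=34262962, p(87)=38887673, p(88)=44108109, p(89)=49995925, p(90)=56634173, p(91)=64112359, p(92)=72533807, p(93)=82010177, p(94)=92669720, p(95)=104651419, p(96)=118114304, p(97)=133230930, p(98)=150198136, p(99)=169229875, p(100)=190569292, p(101)=214481126, p(102)=241265379, p(103)=271248950, p(104)=304801365, p(105)=342325709, p(106)=384276336, p(107)=431149389, p(108)=483502844, p(109)=541946240.
Final step: p(110) = p(109) + p(108) - p(105) - p(103) + p(98) + p(95) - p(88) - p(84) + p(75) + p(70) - p(59) - p(53) + p(40) + p(33) - p(18) - p(10)
= 541946240 + 483502844 - 342325709 - 271248950 + 150198136 + 104651419 - 44108109 - 26543660 + 8118264 + 4087968 - 831820 - 329931 + 37338 + 10143 - 385 - 42
= 607163746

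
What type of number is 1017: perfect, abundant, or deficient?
deficient

Proper divisors of 1017: sum = 1 + 3 + 9 + 113 + 339 = 465
Since 465 < 1017, 1017 is deficient.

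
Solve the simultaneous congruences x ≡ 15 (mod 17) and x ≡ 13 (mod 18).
49

Using Chinese Remainder Theorem:
M = 17 × 18 = 306
M1 = 18, M2 = 17
y1 = 18^(-1) mod 17 = 1
y2 = 17^(-1) mod 18 = 17
x = (15×18×1 + 13×17×17) mod 306 = 49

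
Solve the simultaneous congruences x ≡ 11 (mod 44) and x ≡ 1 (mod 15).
451

Using Chinese Remainder Theorem:
M = 44 × 15 = 660
M1 = 15, M2 = 44
y1 = 15^(-1) mod 44 = 3
y2 = 44^(-1) mod 15 = 14
x = (11×15×3 + 1×44×14) mod 660 = 451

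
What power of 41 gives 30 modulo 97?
69

Baby-step giant-step with step n = ⌈√97⌉ = 10.
Baby steps 41^j mod 97 (j:value) for j=0..9: 0:1, 1:41, 2:32, 3:51, 4:54, 5:80, 6:79, 7:38, 8:6, 9:52.
Giant-step multiplier: 41^(-10) ≡ 41^(96-10) = 41^86 ≡ 48 (mod 97).
Giant steps γ_i = 30·48^i mod 97: γ_0=30, γ_1=82, γ_2=56, γ_3=69, γ_4=14, γ_5=90, γ_6=52 (in table at j=9).
x = i·n + j = 6·10 + 9 = 69.
Check: 41^69 ≡ 30 (mod 97).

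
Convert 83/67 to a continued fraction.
[1; 4, 5, 3]

Euclidean algorithm steps:
83 = 1 × 67 + 16
67 = 4 × 16 + 3
16 = 5 × 3 + 1
3 = 3 × 1 + 0
Continued fraction: [1; 4, 5, 3]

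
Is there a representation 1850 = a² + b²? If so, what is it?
1² + 43² (a=1, b=43)

Factorization: 1850 = 2 × 5^2 × 37
By Fermat: n is sum of two squares iff every prime p ≡ 3 (mod 4) appears to even power.
All primes ≡ 3 (mod 4) appear to even power.
Search a = 0, 1, 2, … for 1850 - a² a perfect square: first hit at a = 1: 1850 - 1 = 1849 = 43².
1850 = 1² + 43² = 1 + 1849 ✓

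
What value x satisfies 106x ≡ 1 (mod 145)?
26

gcd(106, 145) = 1, so the inverse exists.
Extended Euclidean algorithm on (145, 106):
145 = 1 × 106 + 39  ⟹  39 = (1)·145 + (-1)·106
106 = 2 × 39 + 28  ⟹  28 = (-2)·145 + (3)·106
39 = 1 × 28 + 11  ⟹  11 = (3)·145 + (-4)·106
28 = 2 × 11 + 6  ⟹  6 = (-8)·145 + (11)·106
11 = 1 × 6 + 5  ⟹  5 = (11)·145 + (-15)·106
6 = 1 × 5 + 1  ⟹  1 = (-19)·145 + (26)·106
So (26)·106 ≡ 1 (mod 145), i.e. 106^(-1) ≡ 26 (mod 145).
Check: 106 × 26 = 2756 ≡ 1 (mod 145)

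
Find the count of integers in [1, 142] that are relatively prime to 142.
70

142 = 2 × 71
φ(n) = n × ∏(1 - 1/p) for each prime p dividing n
φ(142) = 142 × (1 - 1/2) × (1 - 1/71) = 70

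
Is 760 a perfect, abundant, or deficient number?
abundant

Proper divisors of 760: sum = 1 + 2 + 4 + 5 + 8 + 10 + 19 + 20 + 38 + 40 + 76 + 95 + 152 + 190 + 380 = 1040
Since 1040 > 760, 760 is abundant.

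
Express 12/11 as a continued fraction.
[1; 11]

Euclidean algorithm steps:
12 = 1 × 11 + 1
11 = 11 × 1 + 0
Continued fraction: [1; 11]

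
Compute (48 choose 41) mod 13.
10

Using Lucas' theorem:
Write n=48 and k=41 in base 13:
n in base 13: [3, 9]
k in base 13: [3, 2]
C(48,41) mod 13 = ∏ C(n_i, k_i) mod 13
Digit binomials (mod 13): C(3,3) = 1; C(9,2) = 36 ≡ 10
Product: 1 × 10 = 10 ≡ 10 (mod 13)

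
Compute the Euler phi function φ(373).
372

373 = 373
φ(n) = n × ∏(1 - 1/p) for each prime p dividing n
φ(373) = 373 × (1 - 1/373) = 372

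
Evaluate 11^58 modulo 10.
1

Repeated squaring. Binary of 58 = 111010.
11^1 ≡ 1 (mod 10); 11^2 ≡ 1 (mod 10); 11^4 ≡ 1 (mod 10); 11^8 ≡ 1 (mod 10); 11^16 ≡ 1 (mod 10); 11^32 ≡ 1 (mod 10)
11^58 = 11^2 × 11^8 × 11^16 × 11^32 ≡ 1 (mod 10)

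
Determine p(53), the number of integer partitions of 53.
329931

p(n) counts ways to write n as a sum of positive integers (order ignored).
Euler's pentagonal recurrence: p(k) = p(k-1) + p(k-2) - p(k-5) - p(k-7) + p(k-12) + p(k-15) - ... (offsets j(3j∓1)/2, signs ++--, p(0)=1, p(<0)=0).
DP table for k = 0..52: p(0)=1, p(1)=1, p(2)=2, p(3)=3, p(4)=5, p(5)=7, p(6)=11, p(7)=15, p(8)=22, p(9)=30, p(10)=42, p(11)=56, p(12)=77, p(13)=101, p(14)=135, p(15)=176, p(16)=231, p(17)=297, p(18)=385, p(19)=490, p(20)=627, p(21)=792, p(22)=1002, p(23)=1255, p(24)=1575, p(25)=1958, p(26)=2436, p(27)=3010, p(28)=3718, p(29)=4565, p(30)=5604, p(31)=6842, p(32)=8349, p(33)=10143, p(34)=12310, p(35)=14883, p(36)=17977, p(37)=21637, p(38)=26015, p(39)=31185, p(40)=37338, p(41)=44583, p(42)=53174, p(43)=63261, p(44)=75175, p(45)=89134, p(46)=105558, p(47)=124754, p(48)=147273, p(49)=173525, p(50)=204226, p(51)=239943, p(52)=281589.
Final step: p(53) = p(52) + p(51) - p(48) - p(46) + p(41) + p(38) - p(31) - p(27) + p(18) + p(13) - p(2)
= 281589 + 239943 - 147273 - 105558 + 44583 + 26015 - 6842 - 3010 + 385 + 101 - 2
= 329931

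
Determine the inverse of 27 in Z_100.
63

gcd(27, 100) = 1, so the inverse exists.
Extended Euclidean algorithm on (100, 27):
100 = 3 × 27 + 19  ⟹  19 = (1)·100 + (-3)·27
27 = 1 × 19 + 8  ⟹  8 = (-1)·100 + (4)·27
19 = 2 × 8 + 3  ⟹  3 = (3)·100 + (-11)·27
8 = 2 × 3 + 2  ⟹  2 = (-7)·100 + (26)·27
3 = 1 × 2 + 1  ⟹  1 = (10)·100 + (-37)·27
So (-37)·27 ≡ 1 (mod 100), i.e. 27^(-1) ≡ -37 ≡ 63 (mod 100).
Check: 27 × 63 = 1701 ≡ 1 (mod 100)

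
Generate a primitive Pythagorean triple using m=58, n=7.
(3315, 812, 3413)

Euclid's formula: a = m² - n², b = 2mn, c = m² + n²
m = 58, n = 7
a = 58² - 7² = 3364 - 49 = 3315
b = 2 × 58 × 7 = 812
c = 58² + 7² = 3364 + 49 = 3413
Verification: 3315² + 812² = 10989225 + 659344 = 11648569 = 3413² ✓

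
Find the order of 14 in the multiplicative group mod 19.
18

19 is prime, so ord(14) divides φ(19) = 18.
Divisors of 18: 1, 2, 3, 6, 9, 18.
Repeated squaring: 14^1 ≡ 14, 14^2 ≡ 6, 14^4 ≡ 17, 14^8 ≡ 4, 14^16 ≡ 16 (mod 19).
Test 14^d mod 19 for each divisor d in increasing order:
14^1 ≡ 14
14^2 ≡ 6
14^3 = 14^2·14^1 ≡ 8
14^6 = 14^4·14^2 ≡ 7
14^9 = 14^8·14^1 ≡ 18
14^18 = 14^16·14^2 ≡ 1  ← first divisor giving 1
The order is 18.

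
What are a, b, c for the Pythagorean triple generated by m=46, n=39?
(595, 3588, 3637)

Euclid's formula: a = m² - n², b = 2mn, c = m² + n²
m = 46, n = 39
a = 46² - 39² = 2116 - 1521 = 595
b = 2 × 46 × 39 = 3588
c = 46² + 39² = 2116 + 1521 = 3637
Verification: 595² + 3588² = 354025 + 12873744 = 13227769 = 3637² ✓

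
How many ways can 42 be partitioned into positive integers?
53174

p(n) counts ways to write n as a sum of positive integers (order ignored).
Euler's pentagonal recurrence: p(k) = p(k-1) + p(k-2) - p(k-5) - p(k-7) + p(k-12) + p(k-15) - ... (offsets j(3j∓1)/2, signs ++--, p(0)=1, p(<0)=0).
DP table for k = 0..41: p(0)=1, p(1)=1, p(2)=2, p(3)=3, p(4)=5, p(5)=7, p(6)=11, p(7)=15, p(8)=22, p(9)=30, p(10)=42, p(11)=56, p(12)=77, p(13)=101, p(14)=135, p(15)=176, p(16)=231, p(17)=297, p(18)=385, p(19)=490, p(20)=627, p(21)=792, p(22)=1002, p(23)=1255, p(24)=1575, p(25)=1958, p(26)=2436, p(27)=3010, p(28)=3718, p(29)=4565, p(30)=5604, p(31)=6842, p(32)=8349, p(33)=10143, p(34)=12310, p(35)=14883, p(36)=17977, p(37)=21637, p(38)=26015, p(39)=31185, p(40)=37338, p(41)=44583.
Final step: p(42) = p(41) + p(40) - p(37) - p(35) + p(30) + p(27) - p(20) - p(16) + p(7) + p(2)
= 44583 + 37338 - 21637 - 14883 + 5604 + 3010 - 627 - 231 + 15 + 2
= 53174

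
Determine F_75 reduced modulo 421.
34

Matrix identity: Q^n = [[F_(n+1), F_n], [F_n, F_(n-1)]] with Q = [[1,1],[1,0]].
n = 75 = 1001011₂. Square-and-multiply, entries mod 421:
Q^1 = [[1,1],[1,0]]
Q^2 = (Q^1)² = [[2,1],[1,1]]
Q^4 = (Q^2)² = [[5,3],[3,2]]
Q^9 = (Q^4)²·Q = [[55,34],[34,21]]
Q^18 = (Q^9)² = [[392,58],[58,334]]
Q^37 = (Q^18)²·Q = [[3,416],[416,8]]
Q^75 = (Q^37)²·Q = [[400,34],[34,366]]
F_75 mod 421 = Q^75[0][1] = 34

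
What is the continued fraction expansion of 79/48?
[1; 1, 1, 1, 4, 1, 2]

Euclidean algorithm steps:
79 = 1 × 48 + 31
48 = 1 × 31 + 17
31 = 1 × 17 + 14
17 = 1 × 14 + 3
14 = 4 × 3 + 2
3 = 1 × 2 + 1
2 = 2 × 1 + 0
Continued fraction: [1; 1, 1, 1, 4, 1, 2]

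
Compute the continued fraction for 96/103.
[0; 1, 13, 1, 2, 2]

Euclidean algorithm steps:
96 = 0 × 103 + 96
103 = 1 × 96 + 7
96 = 13 × 7 + 5
7 = 1 × 5 + 2
5 = 2 × 2 + 1
2 = 2 × 1 + 0
Continued fraction: [0; 1, 13, 1, 2, 2]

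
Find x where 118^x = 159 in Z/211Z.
187

Baby-step giant-step with step n = ⌈√211⌉ = 15.
Baby steps 118^j mod 211 (j:value) for j=0..14: 0:1, 1:118, 2:209, 3:186, 4:4, 5:50, 6:203, 7:111, 8:16, 9:200, 10:179, 11:22, 12:64, 13:167, 14:83.
Giant-step multiplier: 118^(-15) ≡ 118^(210-15) = 118^195 ≡ 12 (mod 211).
Giant steps γ_i = 159·12^i mod 211: γ_0=159, γ_1=9, γ_2=108, γ_3=30, γ_4=149, γ_5=100, γ_6=145, γ_7=52, γ_8=202, γ_9=103, γ_10=181, γ_11=62, γ_12=111 (in table at j=7).
x = i·n + j = 12·15 + 7 = 187.
Check: 118^187 ≡ 159 (mod 211).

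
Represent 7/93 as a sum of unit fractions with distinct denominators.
1/14 + 1/261 + 1/113274

Greedy algorithm:
7/93: ceiling(93/7) = 14, use 1/14
5/1302: ceiling(1302/5) = 261, use 1/261
1/113274: ceiling(113274/1) = 113274, use 1/113274
Result: 7/93 = 1/14 + 1/261 + 1/113274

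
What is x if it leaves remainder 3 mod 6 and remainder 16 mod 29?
45

Using Chinese Remainder Theorem:
M = 6 × 29 = 174
M1 = 29, M2 = 6
y1 = 29^(-1) mod 6 = 5
y2 = 6^(-1) mod 29 = 5
x = (3×29×5 + 16×6×5) mod 174 = 45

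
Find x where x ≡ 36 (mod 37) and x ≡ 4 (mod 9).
184

Using Chinese Remainder Theorem:
M = 37 × 9 = 333
M1 = 9, M2 = 37
y1 = 9^(-1) mod 37 = 33
y2 = 37^(-1) mod 9 = 1
x = (36×9×33 + 4×37×1) mod 333 = 184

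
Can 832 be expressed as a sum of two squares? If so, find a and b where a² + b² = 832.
16² + 24² (a=16, b=24)

Factorization: 832 = 2^6 × 13
By Fermat: n is sum of two squares iff every prime p ≡ 3 (mod 4) appears to even power.
All primes ≡ 3 (mod 4) appear to even power.
Search a = 0, 1, 2, … for 832 - a² a perfect square: first hit at a = 16: 832 - 256 = 576 = 24².
832 = 16² + 24² = 256 + 576 ✓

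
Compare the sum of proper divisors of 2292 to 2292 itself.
abundant

Proper divisors of 2292: sum = 1 + 2 + 3 + 4 + 6 + 12 + 191 + 382 + 573 + 764 + 1146 = 3084
Since 3084 > 2292, 2292 is abundant.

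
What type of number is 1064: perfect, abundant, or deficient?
abundant

Proper divisors of 1064: sum = 1 + 2 + 4 + 7 + 8 + 14 + 19 + 28 + 38 + 56 + 76 + 133 + 152 + 266 + 532 = 1336
Since 1336 > 1064, 1064 is abundant.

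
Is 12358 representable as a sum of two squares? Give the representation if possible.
Not possible

Factorization: 12358 = 2 × 37 × 167
By Fermat: n is sum of two squares iff every prime p ≡ 3 (mod 4) appears to even power.
Prime(s) ≡ 3 (mod 4) with odd exponent: [(167, 1)]
Therefore 12358 cannot be expressed as a² + b².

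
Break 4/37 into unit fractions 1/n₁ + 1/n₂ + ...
1/10 + 1/124 + 1/22940

Greedy algorithm:
4/37: ceiling(37/4) = 10, use 1/10
3/370: ceiling(370/3) = 124, use 1/124
1/22940: ceiling(22940/1) = 22940, use 1/22940
Result: 4/37 = 1/10 + 1/124 + 1/22940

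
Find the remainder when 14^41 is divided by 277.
77

Repeated squaring. Binary of 41 = 101001.
14^1 ≡ 14 (mod 277); 14^2 ≡ 196 (mod 277); 14^4 ≡ 190 (mod 277); 14^8 ≡ 90 (mod 277); 14^16 ≡ 67 (mod 277); 14^32 ≡ 57 (mod 277)
14^41 = 14^1 × 14^8 × 14^32 ≡ 77 (mod 277)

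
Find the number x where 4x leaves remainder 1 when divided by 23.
6

gcd(4, 23) = 1, so the inverse exists.
Extended Euclidean algorithm on (23, 4):
23 = 5 × 4 + 3  ⟹  3 = (1)·23 + (-5)·4
4 = 1 × 3 + 1  ⟹  1 = (-1)·23 + (6)·4
So (6)·4 ≡ 1 (mod 23), i.e. 4^(-1) ≡ 6 (mod 23).
Check: 4 × 6 = 24 ≡ 1 (mod 23)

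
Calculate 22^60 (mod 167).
75

Repeated squaring. Binary of 60 = 111100.
22^1 ≡ 22 (mod 167); 22^2 ≡ 150 (mod 167); 22^4 ≡ 122 (mod 167); 22^8 ≡ 21 (mod 167); 22^16 ≡ 107 (mod 167); 22^32 ≡ 93 (mod 167)
22^60 = 22^4 × 22^8 × 22^16 × 22^32 ≡ 75 (mod 167)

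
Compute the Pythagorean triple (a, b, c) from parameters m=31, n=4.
(945, 248, 977)

Euclid's formula: a = m² - n², b = 2mn, c = m² + n²
m = 31, n = 4
a = 31² - 4² = 961 - 16 = 945
b = 2 × 31 × 4 = 248
c = 31² + 4² = 961 + 16 = 977
Verification: 945² + 248² = 893025 + 61504 = 954529 = 977² ✓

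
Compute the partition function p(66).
2323520

p(n) counts ways to write n as a sum of positive integers (order ignored).
Euler's pentagonal recurrence: p(k) = p(k-1) + p(k-2) - p(k-5) - p(k-7) + p(k-12) + p(k-15) - ... (offsets j(3j∓1)/2, signs ++--, p(0)=1, p(<0)=0).
DP table for k = 0..65: p(0)=1, p(1)=1, p(2)=2, p(3)=3, p(4)=5, p(5)=7, p(6)=11, p(7)=15, p(8)=22, p(9)=30, p(10)=42, p(11)=56, p(12)=77, p(13)=101, p(14)=135, p(15)=176, p(16)=231, p(17)=297, p(18)=385, p(19)=490, p(20)=627, p(21)=792, p(22)=1002, p(23)=1255, p(24)=1575, p(25)=1958, p(26)=2436, p(27)=3010, p(28)=3718, p(29)=4565, p(30)=5604, p(31)=6842, p(32)=8349, p(33)=10143, p(34)=12310, p(35)=14883, p(36)=17977, p(37)=21637, p(38)=26015, p(39)=31185, p(40)=37338, p(41)=44583, p(42)=53174, p(43)=63261, p(44)=75175, p(45)=89134, p(46)=105558, p(47)=124754, p(48)=147273, p(49)=173525, p(50)=204226, p(51)=239943, p(52)=281589, p(53)=329931, p(54)=386155, p(55)=451276, p(56)=526823, p(57)=614154, p(58)=715220, p(59)=831820, p(60)=966467, p(61)=1121505, p(62)=1300156, p(63)=1505499, p(64)=1741630, p(65)=2012558.
Final step: p(66) = p(65) + p(64) - p(61) - p(59) + p(54) + p(51) - p(44) - p(40) + p(31) + p(26) - p(15) - p(9)
= 2012558 + 1741630 - 1121505 - 831820 + 386155 + 239943 - 75175 - 37338 + 6842 + 2436 - 176 - 30
= 2323520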